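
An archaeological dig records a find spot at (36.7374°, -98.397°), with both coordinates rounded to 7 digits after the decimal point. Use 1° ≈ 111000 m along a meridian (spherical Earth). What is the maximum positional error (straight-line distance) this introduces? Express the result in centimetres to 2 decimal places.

Rounding to 7 decimal places leaves each coordinate within ±5e-08° of the true value.
Latitude error → 5e-08 × 111000 = 0.00555 m along the meridian.
E–W at 36.7374°: 5e-08° × 111000 × cos 36.7374° = 5e-08 × 111000 × 0.8014 ≈ 0.00444769 m.
Combining orthogonally: (0.00555² + 0.00444769²)^½ ≈ 0.00711227 m.
That is 0.00711227 m = 0.71123 cm.

0.71 centimetres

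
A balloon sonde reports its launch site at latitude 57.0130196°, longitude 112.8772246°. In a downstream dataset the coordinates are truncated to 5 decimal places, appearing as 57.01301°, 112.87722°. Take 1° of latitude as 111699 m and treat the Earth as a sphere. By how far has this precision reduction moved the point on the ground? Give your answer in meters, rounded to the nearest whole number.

Δlat = 57.0130196 − 57.01301 = +0.0000096°; Δlon = 112.8772246 − 112.87722 = +0.0000046°.
N–S: 0.0000096° × 111699 m/° = 1.07231 m.
East–west at this latitude: 0.0000046° × 111699 × cos 57.013° ≈ 0.0000046 × 60814.4 = 0.279746 m.
Combined displacement = (1.07231² + 0.279746²)^½ ≈ 1.1082 m.

1 meters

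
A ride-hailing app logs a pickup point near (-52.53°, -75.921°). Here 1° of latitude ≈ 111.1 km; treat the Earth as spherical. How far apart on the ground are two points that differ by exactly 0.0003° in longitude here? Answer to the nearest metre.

20 metres

0.0003° of longitude at 52.53° is 0.0003 × 111100 × cos 52.53° ≈ 0.0003 × 67587.2 = 20.2762 m.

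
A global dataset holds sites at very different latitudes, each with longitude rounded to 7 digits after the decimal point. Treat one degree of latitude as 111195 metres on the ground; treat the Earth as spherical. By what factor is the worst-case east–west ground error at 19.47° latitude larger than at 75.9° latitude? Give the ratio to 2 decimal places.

Rounding to 7 decimal places leaves the longitude within ±5e-08° of the true value.
At 19.47°: 5e-08° × 111195 × cos 19.47° = 5e-08 × 111195 × 0.9428 ≈ 0.0052418 m.
Error at 75.9° = 5e-08° × 111195 × cos 75.9° ≈ 0.0055597 × 0.2436 = 0.0013544 m.
The ratio reduces to cos 19.47° / cos 75.9° = 0.9428/0.2436 ≈ 3.8701.

3.87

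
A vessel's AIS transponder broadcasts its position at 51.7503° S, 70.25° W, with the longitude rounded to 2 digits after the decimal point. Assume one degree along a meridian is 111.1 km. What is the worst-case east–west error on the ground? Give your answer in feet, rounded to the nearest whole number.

Rounding to 2 decimal places leaves the longitude within ±0.005° of the true value.
Parallels shrink by cos φ, so at 51.7503° a degree of longitude is 111100 × 0.6191 ≈ 68780.9 m.
So at most 0.005° × 68780.9 ≈ 343.904 m east–west.
Converting: 343.904 m × 3.2808 ft/m ≈ 1128.3 ft.

1128 feet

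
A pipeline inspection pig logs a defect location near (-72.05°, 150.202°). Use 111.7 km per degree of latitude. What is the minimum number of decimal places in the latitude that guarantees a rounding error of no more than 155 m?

3 decimal places

One degree of latitude covers 111700 m.
N decimal places → at most half a unit in the last place, 0.5 × 10⁻ᴺ° = 111700/2 × 10⁻ᴺ m.
Setting 55850 × 10⁻ᴺ ≤ 155 gives 10ᴺ ≥ 360.3, i.e. N ≥ 2.56.
So 3 decimal places suffice (55.9 m); 2 would allow up to 558 m.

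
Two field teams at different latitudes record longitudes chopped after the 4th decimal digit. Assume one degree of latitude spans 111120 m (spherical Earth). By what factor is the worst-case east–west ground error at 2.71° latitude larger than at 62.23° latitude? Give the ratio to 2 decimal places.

2.14

Truncating at 4 decimal places can drop up to a full unit in the last place, so the longitude may be off by as much as 0.0001°.
Error at 2.71° = 0.0001° × 111120 × cos 2.71° ≈ 11.112 × 0.9989 = 11.1 m.
At 62.23°: 0.0001° × 111120 × cos 62.23° = 0.0001 × 111120 × 0.4659 ≈ 5.1773 m.
Ratio: 11.1 / 5.1773 = cos 2.71° / cos 62.23° ≈ 2.1439.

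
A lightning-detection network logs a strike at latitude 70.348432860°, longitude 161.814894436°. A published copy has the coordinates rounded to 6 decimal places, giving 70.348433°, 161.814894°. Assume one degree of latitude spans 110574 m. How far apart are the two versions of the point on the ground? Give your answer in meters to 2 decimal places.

Δlat = 70.348432860 − 70.348433 = -0.000000140°; Δlon = 161.814894436 − 161.814894 = +0.000000436°.
North–south shift: -0.000000140 × 110574 = -0.0154804 m.
E–W at 70.3484°: 0.000000436° × 110574 × cos 70.3484° = 0.000000436 × 110574 × 0.3363 ≈ 0.0162131 m.
Distance: √(0.0154804² + 0.0162131²) ≈ 0.0224166 m.

0.02 meters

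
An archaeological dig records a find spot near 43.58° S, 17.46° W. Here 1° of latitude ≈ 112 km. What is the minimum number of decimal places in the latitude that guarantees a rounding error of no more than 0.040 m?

One degree of latitude covers 112000 m.
N decimal places → at most half a unit in the last place, 0.5 × 10⁻ᴺ° = 112000/2 × 10⁻ᴺ m.
Need 0.5 × 112000 × 10⁻ᴺ ≤ 0.040 → 10⁻ᴺ ≤ 7.143e-07, so N ≥ 6.15.
N = 6 would give 0.056 m (too coarse); N = 7 gives 0.0056 m ≤ 0.040 m.

7 decimal places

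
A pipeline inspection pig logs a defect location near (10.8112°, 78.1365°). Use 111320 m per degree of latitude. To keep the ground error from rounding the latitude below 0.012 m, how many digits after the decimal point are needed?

7 decimal places

One degree of latitude covers 111320 m.
Rounding to N decimal places gives at most 0.5 × 10⁻ᴺ degrees of error, i.e. 0.5 × 10⁻ᴺ × 111320 m.
Setting 55660 × 10⁻ᴺ ≤ 0.012 gives 10ᴺ ≥ 4.638e+06, i.e. N ≥ 6.67.
So 7 decimal places suffice (0.00557 m); 6 would allow up to 0.0557 m.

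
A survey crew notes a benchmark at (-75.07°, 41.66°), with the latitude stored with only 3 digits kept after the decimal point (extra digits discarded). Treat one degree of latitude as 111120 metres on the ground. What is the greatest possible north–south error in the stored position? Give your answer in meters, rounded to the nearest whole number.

111 meters

Truncating at 3 decimal places can drop up to a full unit in the last place, so the latitude may be off by as much as 0.001°.
Along the meridian that is 0.001° × 111120 m/° = 111.12 m.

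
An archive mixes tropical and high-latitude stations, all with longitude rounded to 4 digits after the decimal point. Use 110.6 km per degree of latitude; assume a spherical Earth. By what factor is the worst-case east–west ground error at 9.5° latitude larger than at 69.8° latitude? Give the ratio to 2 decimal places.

Rounding to 4 decimal places leaves the longitude within ±5e-05° of the true value.
At 9.5°: 5e-05° × 110600 × cos 9.5° = 5e-05 × 110600 × 0.9863 ≈ 5.4542 m.
Error at 69.8° = 5e-05° × 110600 × cos 69.8° ≈ 5.53 × 0.3453 = 1.9095 m.
Ratio: 5.4542 / 1.9095 = cos 9.5° / cos 69.8° ≈ 2.8563.

2.86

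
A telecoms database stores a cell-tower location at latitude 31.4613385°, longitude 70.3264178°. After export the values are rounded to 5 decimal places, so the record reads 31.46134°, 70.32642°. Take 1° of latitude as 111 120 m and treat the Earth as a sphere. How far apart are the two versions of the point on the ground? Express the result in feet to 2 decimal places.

The latitude changed by -0.0000015° and the longitude by -0.0000022°.
North–south shift: -0.0000015 × 111120 = -0.16668 m.
E–W at 31.4613°: -0.0000022° × 111120 × cos 31.4613° = -0.0000022 × 111120 × 0.8530 ≈ -0.208526 m.
Hypotenuse of the two orthogonal shifts: √(0.16668² + 0.208526²) = 0.266956 m.
In feet: 0.266956 m ÷ 0.3048 ≈ 0.87584 ft.

0.88 feet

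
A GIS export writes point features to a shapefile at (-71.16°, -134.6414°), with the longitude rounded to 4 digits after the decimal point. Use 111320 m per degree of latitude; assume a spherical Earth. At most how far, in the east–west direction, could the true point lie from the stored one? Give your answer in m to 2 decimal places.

Rounding to 4 decimal places leaves the longitude within ±5e-05° of the true value.
One degree of longitude at 71.16° is 111320 × cos 71.16° ≈ 111320 × 0.3229 = 35948.2 m.
So at most 5e-05° × 35948.2 ≈ 1.79741 m east–west.

1.80 m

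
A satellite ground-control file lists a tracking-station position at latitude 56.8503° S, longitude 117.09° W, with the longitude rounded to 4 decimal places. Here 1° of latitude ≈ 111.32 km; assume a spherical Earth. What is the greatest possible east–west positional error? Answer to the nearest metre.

Rounding to 4 decimal places leaves the longitude within ±5e-05° of the true value.
At latitude 56.8503° a degree of longitude spans 111320 m × cos 56.8503° = 111320 × 0.5468 ≈ 60872.9 m.
So at most 5e-05° × 60872.9 ≈ 3.04365 m east–west.

3 metres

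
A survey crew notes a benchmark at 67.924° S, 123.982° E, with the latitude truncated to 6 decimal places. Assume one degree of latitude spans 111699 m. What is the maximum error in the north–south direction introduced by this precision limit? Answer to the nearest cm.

11 cm

Truncating at 6 decimal places can drop up to a full unit in the last place, so the latitude may be off by as much as 1e-06°.
So the N–S error is at most 1e-06 × 111699 = 0.111699 m.
That is 0.111699 m = 11.17 cm.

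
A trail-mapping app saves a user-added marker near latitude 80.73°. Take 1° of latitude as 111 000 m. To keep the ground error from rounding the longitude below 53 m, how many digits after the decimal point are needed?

3 decimal places

At 80.73° one degree of longitude covers 111000 × cos 80.73° ≈ 111000 × 0.1611 ≈ 17880.7 m.
N decimal places → at most half a unit in the last place, 0.5 × 10⁻ᴺ° = 17880.7/2 × 10⁻ᴺ m.
Need 0.5 × 17880.7 × 10⁻ᴺ ≤ 53 → 10⁻ᴺ ≤ 5.928e-03, so N ≥ 2.23.
So 3 decimal places suffice (8.94 m); 2 would allow up to 89.4 m.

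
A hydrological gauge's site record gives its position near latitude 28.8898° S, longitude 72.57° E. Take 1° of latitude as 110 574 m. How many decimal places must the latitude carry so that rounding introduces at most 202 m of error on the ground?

3

One degree of latitude covers 110574 m.
Rounding to N decimal places gives at most 0.5 × 10⁻ᴺ degrees of error, i.e. 0.5 × 10⁻ᴺ × 110574 m.
Setting 55287 × 10⁻ᴺ ≤ 202 gives 10ᴺ ≥ 273.7, i.e. N ≥ 2.44.
At 2 places the error can reach 553 m, but 3 places keeps it to 55.3 m.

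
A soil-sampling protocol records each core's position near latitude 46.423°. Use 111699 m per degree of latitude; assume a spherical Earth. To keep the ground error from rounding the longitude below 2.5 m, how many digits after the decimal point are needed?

At 46.423° one degree of longitude covers 111699 × cos 46.423° ≈ 111699 × 0.6893 ≈ 76997.3 m.
N decimal places → at most half a unit in the last place, 0.5 × 10⁻ᴺ° = 76997.3/2 × 10⁻ᴺ m.
Setting 38498.7 × 10⁻ᴺ ≤ 2.5 gives 10ᴺ ≥ 1.54e+04, i.e. N ≥ 4.19.
So 5 decimal places suffice (0.385 m); 4 would allow up to 3.85 m.

5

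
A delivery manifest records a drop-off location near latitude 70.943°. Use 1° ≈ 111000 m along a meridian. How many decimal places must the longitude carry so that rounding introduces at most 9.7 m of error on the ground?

4

At 70.943° one degree of longitude covers 111000 × cos 70.943° ≈ 111000 × 0.3265 ≈ 36242.5 m.
With N decimal places the half-ulp bound is 0.5·10⁻ᴺ°, or 0.5·10⁻ᴺ × 36242.5 m on the ground.
Setting 18121.2 × 10⁻ᴺ ≤ 9.7 gives 10ᴺ ≥ 1868, i.e. N ≥ 3.27.
So 4 decimal places suffice (1.81 m); 3 would allow up to 18.1 m.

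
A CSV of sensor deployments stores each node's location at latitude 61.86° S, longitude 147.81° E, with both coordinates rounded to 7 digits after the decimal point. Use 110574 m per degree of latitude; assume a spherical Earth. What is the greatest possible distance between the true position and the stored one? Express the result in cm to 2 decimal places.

0.61 cm

Rounding to 7 decimal places leaves each coordinate within ±5e-08° of the true value.
Latitude error → 5e-08 × 110574 = 0.0055287 m along the meridian.
Longitude error → 5e-08 × 110574 × cos 61.86° = 5e-08 × 110574 × 0.4716 ≈ 0.00260749 m.
The two errors are perpendicular, so the maximum displacement is √(0.0055287² + 0.00260749²) ≈ 0.00611273 m.
That is 0.00611273 m = 0.61127 cm.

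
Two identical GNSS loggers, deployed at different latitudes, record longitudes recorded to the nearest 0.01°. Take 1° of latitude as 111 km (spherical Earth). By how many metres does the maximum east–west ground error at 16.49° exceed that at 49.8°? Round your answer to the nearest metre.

174 metres

Rounding to 2 decimal places leaves the longitude within ±0.005° of the true value.
Error at 16.49° = 0.005° × 111000 × cos 16.49° ≈ 555 × 0.9589 = 532.17 m.
At 49.8°: 0.005° × 111000 × cos 49.8° = 0.005 × 111000 × 0.6455 ≈ 358.23 m.
Difference: 532.17 − 358.23 = 173.94 m.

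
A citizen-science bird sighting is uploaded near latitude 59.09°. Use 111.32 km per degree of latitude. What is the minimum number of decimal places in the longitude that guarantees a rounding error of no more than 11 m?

4 decimal places

At 59.09° one degree of longitude covers 111320 × cos 59.09° ≈ 111320 × 0.5137 ≈ 57184.1 m.
Rounding to N decimal places gives at most 0.5 × 10⁻ᴺ degrees of error, i.e. 0.5 × 10⁻ᴺ × 57184.1 m.
Setting 28592 × 10⁻ᴺ ≤ 11 gives 10ᴺ ≥ 2599, i.e. N ≥ 3.41.
N = 3 would give 28.6 m (too coarse); N = 4 gives 2.86 m ≤ 11 m.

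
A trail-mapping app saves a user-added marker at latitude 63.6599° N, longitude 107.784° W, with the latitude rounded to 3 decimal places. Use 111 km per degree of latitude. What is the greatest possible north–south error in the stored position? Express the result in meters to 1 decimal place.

55.5 meters

Rounding to 3 decimal places leaves the latitude within ±0.0005° of the true value.
North–south distance: 0.0005° × 111000 m/° = 55.5 m.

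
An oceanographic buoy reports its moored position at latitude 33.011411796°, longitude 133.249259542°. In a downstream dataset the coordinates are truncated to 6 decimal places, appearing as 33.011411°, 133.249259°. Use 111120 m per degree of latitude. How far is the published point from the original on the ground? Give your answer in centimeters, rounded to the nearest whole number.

The latitude changed by +0.000000796° and the longitude by +0.000000542°.
N–S: 0.000000796° × 111120 m/° = 0.0884515 m.
East–west at this latitude: 0.000000542° × 111120 × cos 33.0114° ≈ 0.000000542 × 93181 = 0.0505041 m.
Distance: √(0.0884515² + 0.0505041²) ≈ 0.101854 m.
That is 0.101854 m = 10.185 cm.

10 centimeters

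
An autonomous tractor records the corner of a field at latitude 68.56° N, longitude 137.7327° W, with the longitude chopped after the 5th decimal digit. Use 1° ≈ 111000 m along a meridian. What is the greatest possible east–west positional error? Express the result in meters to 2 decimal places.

Truncating at 5 decimal places can drop up to a full unit in the last place, so the longitude may be off by as much as 1e-05°.
At latitude 68.56° a degree of longitude spans 111000 m × cos 68.56° = 111000 × 0.3655 ≈ 40573.5 m.
So at most 1e-05° × 40573.5 ≈ 0.405735 m east–west.

0.41 meters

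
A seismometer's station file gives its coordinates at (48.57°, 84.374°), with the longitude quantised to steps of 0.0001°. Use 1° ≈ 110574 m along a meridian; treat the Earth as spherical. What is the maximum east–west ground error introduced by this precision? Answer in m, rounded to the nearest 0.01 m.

With a 0.0001° grid the true value lies within half a step, ±0.0001°/2 = ±5e-05°, of the stored one.
One degree of longitude at 48.57° is 110574 × cos 48.57° ≈ 110574 × 0.6617 = 73167.3 m.
Maximum E–W displacement: 5e-05 × 73167.3 = 3.65837 m.

3.66 m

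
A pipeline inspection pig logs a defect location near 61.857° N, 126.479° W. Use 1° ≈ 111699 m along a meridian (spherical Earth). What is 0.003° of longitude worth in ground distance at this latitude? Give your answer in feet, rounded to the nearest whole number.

519 feet

0.003° of longitude at 61.857° is 0.003 × 111699 × cos 61.857° ≈ 0.003 × 52685.5 = 158.056 m.
Converting: 158.056 m × 3.2808 ft/m ≈ 518.56 ft.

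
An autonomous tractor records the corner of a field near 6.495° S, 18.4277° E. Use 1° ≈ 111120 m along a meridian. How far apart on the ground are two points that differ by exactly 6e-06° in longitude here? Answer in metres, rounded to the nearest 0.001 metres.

At 6.495° a degree of longitude is 111120 × cos 6.495° ≈ 110407 m, so 6e-06° corresponds to 0.662441 m.

0.662 metres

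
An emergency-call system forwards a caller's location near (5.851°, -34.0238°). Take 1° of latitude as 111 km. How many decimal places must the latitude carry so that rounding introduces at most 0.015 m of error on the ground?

7

One degree of latitude covers 111000 m.
N decimal places → at most half a unit in the last place, 0.5 × 10⁻ᴺ° = 111000/2 × 10⁻ᴺ m.
Need 0.5 × 111000 × 10⁻ᴺ ≤ 0.015 → 10⁻ᴺ ≤ 2.703e-07, so N ≥ 6.57.
At 6 places the error can reach 0.0555 m, but 7 places keeps it to 0.00555 m.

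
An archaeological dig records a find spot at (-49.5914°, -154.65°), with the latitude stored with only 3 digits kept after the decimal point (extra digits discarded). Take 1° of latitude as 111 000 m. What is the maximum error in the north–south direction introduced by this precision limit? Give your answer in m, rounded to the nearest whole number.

Truncating at 3 decimal places can drop up to a full unit in the last place, so the latitude may be off by as much as 0.001°.
So the N–S error is at most 0.001 × 111000 = 111 m.

111 m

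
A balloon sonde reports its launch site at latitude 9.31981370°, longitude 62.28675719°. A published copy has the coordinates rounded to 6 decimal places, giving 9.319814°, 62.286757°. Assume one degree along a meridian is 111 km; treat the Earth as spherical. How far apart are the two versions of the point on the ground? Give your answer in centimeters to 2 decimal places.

The latitude changed by -0.00000030° and the longitude by +0.00000019°.
N–S: -0.00000030° × 111000 m/° = -0.0333 m.
East–west at this latitude: 0.00000019° × 111000 × cos 9.31981° ≈ 0.00000019 × 109535 = 0.0208116 m.
Hypotenuse of the two orthogonal shifts: √(0.0333² + 0.0208116²) = 0.0392685 m.
That is 0.0392685 m = 3.9268 cm.

3.93 centimeters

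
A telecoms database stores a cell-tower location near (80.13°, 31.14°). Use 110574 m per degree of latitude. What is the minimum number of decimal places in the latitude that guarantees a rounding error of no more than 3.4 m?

One degree of latitude covers 110574 m.
N decimal places → at most half a unit in the last place, 0.5 × 10⁻ᴺ° = 110574/2 × 10⁻ᴺ m.
Setting 55287 × 10⁻ᴺ ≤ 3.4 gives 10ᴺ ≥ 1.626e+04, i.e. N ≥ 4.21.
N = 4 would give 5.53 m (too coarse); N = 5 gives 0.553 m ≤ 3.4 m.

5 decimal places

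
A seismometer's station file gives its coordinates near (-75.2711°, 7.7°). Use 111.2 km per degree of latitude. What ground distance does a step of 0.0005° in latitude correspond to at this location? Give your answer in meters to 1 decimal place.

55.6 meters

0.0005° × 111200 m/° = 55.6 m.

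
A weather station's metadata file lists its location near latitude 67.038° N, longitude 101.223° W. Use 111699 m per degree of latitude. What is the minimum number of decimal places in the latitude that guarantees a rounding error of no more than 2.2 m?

5 decimal places

One degree of latitude covers 111699 m.
Rounding to N decimal places gives at most 0.5 × 10⁻ᴺ degrees of error, i.e. 0.5 × 10⁻ᴺ × 111699 m.
Need 0.5 × 111699 × 10⁻ᴺ ≤ 2.2 → 10⁻ᴺ ≤ 3.939e-05, so N ≥ 4.40.
So 5 decimal places suffice (0.558 m); 4 would allow up to 5.58 m.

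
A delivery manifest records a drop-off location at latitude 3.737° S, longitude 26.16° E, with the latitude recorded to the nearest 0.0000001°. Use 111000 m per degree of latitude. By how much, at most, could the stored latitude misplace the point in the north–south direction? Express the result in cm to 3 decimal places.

Rounding to 7 decimal places leaves the latitude within ±5e-08° of the true value.
So the N–S error is at most 5e-08 × 111000 = 0.00555 m.
That is 0.00555 m = 0.555 cm.

0.555 cm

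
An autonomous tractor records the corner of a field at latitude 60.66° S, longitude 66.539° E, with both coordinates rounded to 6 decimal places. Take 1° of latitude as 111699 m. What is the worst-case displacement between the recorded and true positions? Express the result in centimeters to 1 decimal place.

Rounding to 6 decimal places leaves each coordinate within ±5e-07° of the true value.
Latitude error → 5e-07 × 111699 = 0.0558495 m along the meridian.
E–W at 60.66°: 5e-07° × 111699 × cos 60.66° = 5e-07 × 111699 × 0.4900 ≈ 0.0273658 m.
The two errors are perpendicular, so the maximum displacement is √(0.0558495² + 0.0273658²) ≈ 0.0621937 m.
That is 0.0621937 m = 6.2194 cm.

6.2 centimeters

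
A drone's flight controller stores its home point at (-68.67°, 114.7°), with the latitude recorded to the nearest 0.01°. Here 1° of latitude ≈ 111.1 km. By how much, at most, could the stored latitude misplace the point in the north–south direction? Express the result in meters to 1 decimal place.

Rounding to 2 decimal places leaves the latitude within ±0.005° of the true value.
So the N–S error is at most 0.005 × 111100 = 555.5 m.

555.5 meters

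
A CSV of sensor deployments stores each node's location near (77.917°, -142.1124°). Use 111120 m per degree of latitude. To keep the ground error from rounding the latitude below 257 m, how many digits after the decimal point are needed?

One degree of latitude covers 111120 m.
Rounding to N decimal places gives at most 0.5 × 10⁻ᴺ degrees of error, i.e. 0.5 × 10⁻ᴺ × 111120 m.
Setting 55560 × 10⁻ᴺ ≤ 257 gives 10ᴺ ≥ 216.2, i.e. N ≥ 2.33.
At 2 places the error can reach 556 m, but 3 places keeps it to 55.6 m.

3 decimal places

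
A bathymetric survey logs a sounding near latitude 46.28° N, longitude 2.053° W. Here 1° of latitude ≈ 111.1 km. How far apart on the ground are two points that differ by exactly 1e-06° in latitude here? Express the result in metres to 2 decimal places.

Along a meridian 1e-06° is 1e-06 × 111100 = 0.1111 m.

0.11 metres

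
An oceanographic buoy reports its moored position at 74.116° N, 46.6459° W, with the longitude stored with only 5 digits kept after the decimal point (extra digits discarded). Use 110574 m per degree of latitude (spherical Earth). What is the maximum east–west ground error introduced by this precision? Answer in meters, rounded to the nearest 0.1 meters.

Truncating at 5 decimal places can drop up to a full unit in the last place, so the longitude may be off by as much as 1e-05°.
One degree of longitude at 74.116° is 110574 × cos 74.116° ≈ 110574 × 0.2737 = 30263.1 m.
So at most 1e-05° × 30263.1 ≈ 0.302631 m east–west.

0.3 meters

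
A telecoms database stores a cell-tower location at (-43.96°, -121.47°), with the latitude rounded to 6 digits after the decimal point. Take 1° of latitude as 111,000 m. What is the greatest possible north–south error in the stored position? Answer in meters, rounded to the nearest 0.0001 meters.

Rounding to 6 decimal places leaves the latitude within ±5e-07° of the true value.
So the N–S error is at most 5e-07 × 111000 = 0.0555 m.

0.0555 meters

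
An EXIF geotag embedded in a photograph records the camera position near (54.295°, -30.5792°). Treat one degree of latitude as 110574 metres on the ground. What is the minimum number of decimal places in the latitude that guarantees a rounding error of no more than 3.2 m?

One degree of latitude covers 110574 m.
N decimal places → at most half a unit in the last place, 0.5 × 10⁻ᴺ° = 110574/2 × 10⁻ᴺ m.
Setting 55287 × 10⁻ᴺ ≤ 3.2 gives 10ᴺ ≥ 1.728e+04, i.e. N ≥ 4.24.
At 4 places the error can reach 5.53 m, but 5 places keeps it to 0.553 m.

5 decimal places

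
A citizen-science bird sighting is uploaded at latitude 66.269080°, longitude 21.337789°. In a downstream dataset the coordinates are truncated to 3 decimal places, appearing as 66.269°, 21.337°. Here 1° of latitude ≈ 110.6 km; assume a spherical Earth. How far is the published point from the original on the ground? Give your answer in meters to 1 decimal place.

The latitude changed by +0.000080° and the longitude by +0.000789°.
N–S: 0.000080° × 110600 m/° = 8.848 m.
East–west at this latitude: 0.000789° × 110600 × cos 66.269° ≈ 0.000789 × 44510.2 = 35.1186 m.
Distance: √(8.848² + 35.1186²) ≈ 36.216 m.

36.2 meters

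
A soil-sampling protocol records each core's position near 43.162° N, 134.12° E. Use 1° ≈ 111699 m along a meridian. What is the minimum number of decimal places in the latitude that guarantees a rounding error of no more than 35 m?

4

One degree of latitude covers 111699 m.
N decimal places → at most half a unit in the last place, 0.5 × 10⁻ᴺ° = 111699/2 × 10⁻ᴺ m.
Setting 55849.5 × 10⁻ᴺ ≤ 35 gives 10ᴺ ≥ 1596, i.e. N ≥ 3.20.
So 4 decimal places suffice (5.58 m); 3 would allow up to 55.8 m.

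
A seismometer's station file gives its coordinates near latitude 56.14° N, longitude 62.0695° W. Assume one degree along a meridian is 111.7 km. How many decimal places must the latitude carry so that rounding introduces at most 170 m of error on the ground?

One degree of latitude covers 111700 m.
With N decimal places the half-ulp bound is 0.5·10⁻ᴺ°, or 0.5·10⁻ᴺ × 111700 m on the ground.
Need 0.5 × 111700 × 10⁻ᴺ ≤ 170 → 10⁻ᴺ ≤ 3.044e-03, so N ≥ 2.52.
At 2 places the error can reach 558 m, but 3 places keeps it to 55.9 m.

3 decimal places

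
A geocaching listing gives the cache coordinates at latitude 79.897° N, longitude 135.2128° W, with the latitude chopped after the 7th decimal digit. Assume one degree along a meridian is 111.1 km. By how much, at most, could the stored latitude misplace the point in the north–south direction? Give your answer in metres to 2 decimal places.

Truncating at 7 decimal places can drop up to a full unit in the last place, so the latitude may be off by as much as 1e-07°.
Along the meridian that is 1e-07° × 111100 m/° = 0.01111 m.

0.01 metres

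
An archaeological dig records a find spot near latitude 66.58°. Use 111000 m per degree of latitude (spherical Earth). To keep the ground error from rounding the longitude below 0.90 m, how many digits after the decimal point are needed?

At 66.58° one degree of longitude covers 111000 × cos 66.58° ≈ 111000 × 0.3975 ≈ 44119 m.
Rounding to N decimal places gives at most 0.5 × 10⁻ᴺ degrees of error, i.e. 0.5 × 10⁻ᴺ × 44119 m.
Setting 22059.5 × 10⁻ᴺ ≤ 0.90 gives 10ᴺ ≥ 2.451e+04, i.e. N ≥ 4.39.
So 5 decimal places suffice (0.221 m); 4 would allow up to 2.21 m.

5 decimal places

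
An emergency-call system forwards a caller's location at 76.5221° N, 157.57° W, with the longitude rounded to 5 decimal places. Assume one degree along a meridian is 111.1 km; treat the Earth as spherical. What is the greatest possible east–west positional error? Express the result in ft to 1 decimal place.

Rounding to 5 decimal places leaves the longitude within ±5e-06° of the true value.
At latitude 76.5221° a degree of longitude spans 111100 m × cos 76.5221° = 111100 × 0.2331 ≈ 25894.1 m.
East–west error: 5e-06° × 25894.1 m/° ≈ 0.129471 m.
In feet: 0.129471 m ÷ 0.3048 ≈ 0.42477 ft.

0.4 ft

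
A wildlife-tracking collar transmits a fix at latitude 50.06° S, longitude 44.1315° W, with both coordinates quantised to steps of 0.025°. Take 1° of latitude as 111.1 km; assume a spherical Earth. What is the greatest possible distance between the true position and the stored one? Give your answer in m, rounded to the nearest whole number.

With a 0.025° grid the true value lies within half a step, ±0.025°/2 = ±0.0125°, of the stored one.
N–S: 0.0125° × 111100 m/° = 1388.75 m.
Longitude error → 0.0125 × 111100 × cos 50.06° = 0.0125 × 111100 × 0.6420 ≈ 891.557 m.
The two errors are perpendicular, so the maximum displacement is √(1388.75² + 891.557²) ≈ 1650.3 m.

1650 m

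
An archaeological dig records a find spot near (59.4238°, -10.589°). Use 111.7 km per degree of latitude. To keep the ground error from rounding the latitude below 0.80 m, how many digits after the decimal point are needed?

5 decimal places

One degree of latitude covers 111700 m.
With N decimal places the half-ulp bound is 0.5·10⁻ᴺ°, or 0.5·10⁻ᴺ × 111700 m on the ground.
Need 0.5 × 111700 × 10⁻ᴺ ≤ 0.80 → 10⁻ᴺ ≤ 1.432e-05, so N ≥ 4.84.
N = 4 would give 5.58 m (too coarse); N = 5 gives 0.558 m ≤ 0.80 m.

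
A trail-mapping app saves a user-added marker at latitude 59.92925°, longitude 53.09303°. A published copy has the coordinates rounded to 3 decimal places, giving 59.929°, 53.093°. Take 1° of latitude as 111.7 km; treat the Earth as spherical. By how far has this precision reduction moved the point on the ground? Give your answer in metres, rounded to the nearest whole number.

28 metres

The latitude changed by +0.00025° and the longitude by +0.00003°.
N–S: 0.00025° × 111700 m/° = 27.925 m.
E–W at 59.929°: 0.00003° × 111700 × cos 59.929° = 0.00003 × 111700 × 0.5011 ≈ 1.67909 m.
Distance: √(27.925² + 1.67909²) ≈ 27.9754 m.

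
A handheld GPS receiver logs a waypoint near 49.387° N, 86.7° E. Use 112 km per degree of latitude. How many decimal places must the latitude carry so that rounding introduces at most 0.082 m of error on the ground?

One degree of latitude covers 112000 m.
Rounding to N decimal places gives at most 0.5 × 10⁻ᴺ degrees of error, i.e. 0.5 × 10⁻ᴺ × 112000 m.
Need 0.5 × 112000 × 10⁻ᴺ ≤ 0.082 → 10⁻ᴺ ≤ 1.464e-06, so N ≥ 5.83.
At 5 places the error can reach 0.56 m, but 6 places keeps it to 0.056 m.

6 decimal places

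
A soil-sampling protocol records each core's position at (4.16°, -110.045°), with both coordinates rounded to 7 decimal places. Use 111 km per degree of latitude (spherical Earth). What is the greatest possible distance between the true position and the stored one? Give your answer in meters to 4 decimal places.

0.0078 meters

Rounding to 7 decimal places leaves each coordinate within ±5e-08° of the true value.
Latitude error → 5e-08 × 111000 = 0.00555 m along the meridian.
Longitude error → 5e-08 × 111000 × cos 4.16° = 5e-08 × 111000 × 0.9974 ≈ 0.00553538 m.
Combining orthogonally: (0.00555² + 0.00553538²)^½ ≈ 0.00783855 m.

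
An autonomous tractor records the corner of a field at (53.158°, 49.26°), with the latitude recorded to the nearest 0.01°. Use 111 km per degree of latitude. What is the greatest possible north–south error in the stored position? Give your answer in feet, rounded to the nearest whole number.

1821 feet

Rounding to 2 decimal places leaves the latitude within ±0.005° of the true value.
Along the meridian that is 0.005° × 111000 m/° = 555 m.
In feet: 555 m ÷ 0.3048 ≈ 1820.9 ft.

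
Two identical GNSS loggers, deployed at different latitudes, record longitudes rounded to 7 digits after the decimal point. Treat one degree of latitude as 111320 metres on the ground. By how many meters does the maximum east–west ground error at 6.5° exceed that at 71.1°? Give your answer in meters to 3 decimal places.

0.004 meters

Rounding to 7 decimal places leaves the longitude within ±5e-08° of the true value.
Error at 6.5° = 5e-08° × 111320 × cos 6.5° ≈ 0.005566 × 0.9936 = 0.0055302 m.
At 71.1°: 5e-08° × 111320 × cos 71.1° = 5e-08 × 111320 × 0.3239 ≈ 0.0018029 m.
So the lower-latitude error exceeds the higher by 0.0055302 − 0.0018029 = 0.0037273 m.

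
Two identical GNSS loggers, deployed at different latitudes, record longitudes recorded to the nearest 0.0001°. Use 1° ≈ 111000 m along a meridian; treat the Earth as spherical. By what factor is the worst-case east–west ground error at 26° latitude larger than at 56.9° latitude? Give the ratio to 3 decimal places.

1.646

Rounding to 4 decimal places leaves the longitude within ±5e-05° of the true value.
At 26°: 5e-05° × 111000 × cos 26° = 5e-05 × 111000 × 0.8988 ≈ 4.9883 m.
At 56.9°: 5e-05° × 111000 × cos 56.9° = 5e-05 × 111000 × 0.5461 ≈ 3.0309 m.
Ratio: 4.9883 / 3.0309 = cos 26° / cos 56.9° ≈ 1.6458.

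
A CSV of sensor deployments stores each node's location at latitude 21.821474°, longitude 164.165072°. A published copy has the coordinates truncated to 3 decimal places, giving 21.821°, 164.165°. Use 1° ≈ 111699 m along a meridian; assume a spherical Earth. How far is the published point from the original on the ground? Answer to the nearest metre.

The latitude changed by +0.000474° and the longitude by +0.000072°.
North–south shift: 0.000474 × 111699 = 52.9453 m.
East–west at this latitude: 0.000072° × 111699 × cos 21.821° ≈ 0.000072 × 103696 = 7.46609 m.
Distance: √(52.9453² + 7.46609²) ≈ 53.4692 m.

53 metres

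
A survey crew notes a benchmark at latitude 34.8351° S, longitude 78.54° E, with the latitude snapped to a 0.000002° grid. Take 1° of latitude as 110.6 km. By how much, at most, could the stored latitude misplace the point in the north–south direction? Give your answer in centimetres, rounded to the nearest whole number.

11 centimetres

With a 0.000002° grid the true value lies within half a step, ±0.000002°/2 = ±1e-06°, of the stored one.
So the N–S error is at most 1e-06 × 110600 = 0.1106 m.
That is 0.1106 m = 11.06 cm.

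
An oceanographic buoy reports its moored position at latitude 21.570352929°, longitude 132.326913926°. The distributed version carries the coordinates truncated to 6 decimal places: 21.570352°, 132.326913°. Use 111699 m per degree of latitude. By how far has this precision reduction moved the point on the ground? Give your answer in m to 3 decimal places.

Δlat = 21.570352929 − 21.570352 = +0.000000929°; Δlon = 132.326913926 − 132.326913 = +0.000000926°.
N–S: 0.000000929° × 111699 m/° = 0.103768 m.
East–west at this latitude: 0.000000926° × 111699 × cos 21.5704° ≈ 0.000000926 × 103876 = 0.0961895 m.
Hypotenuse of the two orthogonal shifts: √(0.103768² + 0.0961895²) = 0.141493 m.

0.141 m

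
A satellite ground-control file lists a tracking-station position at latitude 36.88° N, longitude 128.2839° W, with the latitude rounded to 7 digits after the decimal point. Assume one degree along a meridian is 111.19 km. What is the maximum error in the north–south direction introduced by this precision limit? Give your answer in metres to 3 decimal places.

Rounding to 7 decimal places leaves the latitude within ±5e-08° of the true value.
So the N–S error is at most 5e-08 × 111190 = 0.0055595 m.

0.006 metres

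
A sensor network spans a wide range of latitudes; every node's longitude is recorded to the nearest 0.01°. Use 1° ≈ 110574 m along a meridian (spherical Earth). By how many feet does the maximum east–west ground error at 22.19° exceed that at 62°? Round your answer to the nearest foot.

828 feet

Rounding to 2 decimal places leaves the longitude within ±0.005° of the true value.
At 22.19°: 0.005° × 110574 × cos 22.19° = 0.005 × 110574 × 0.9259 ≈ 511.92 m.
Error at 62° = 0.005° × 110574 × cos 62° ≈ 552.87 × 0.4695 = 259.56 m.
So the lower-latitude error exceeds the higher by 511.92 − 259.56 = 252.37 m.
Converting: 252.366 m × 3.2808 ft/m ≈ 827.97 ft.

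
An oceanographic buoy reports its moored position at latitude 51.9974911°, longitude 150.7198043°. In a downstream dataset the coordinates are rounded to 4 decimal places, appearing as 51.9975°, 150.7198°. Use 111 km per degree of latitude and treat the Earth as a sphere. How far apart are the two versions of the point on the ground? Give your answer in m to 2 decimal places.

1.03 m

The latitude changed by -0.0000089° and the longitude by +0.0000043°.
North–south shift: -0.0000089 × 111000 = -0.9879 m.
E–W at 51.9975°: 0.0000043° × 111000 × cos 51.9975° = 0.0000043 × 111000 × 0.6157 ≈ 0.293872 m.
Distance: √(0.9879² + 0.293872²) ≈ 1.03068 m.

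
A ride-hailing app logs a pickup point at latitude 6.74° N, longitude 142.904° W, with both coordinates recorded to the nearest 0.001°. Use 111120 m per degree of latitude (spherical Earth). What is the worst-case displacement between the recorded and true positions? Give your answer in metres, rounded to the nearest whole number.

78 metres

Rounding to 3 decimal places leaves each coordinate within ±0.0005° of the true value.
Latitude error → 0.0005 × 111120 = 55.56 m along the meridian.
East–west component at 6.74°: 0.0005° × 111120 × cos 6.74° ≈ 0.0005 × 110352 ≈ 55.176 m.
Worst case both components are at the extreme and orthogonal: √(55.56² + 55.176²) ≈ 78.3027 m.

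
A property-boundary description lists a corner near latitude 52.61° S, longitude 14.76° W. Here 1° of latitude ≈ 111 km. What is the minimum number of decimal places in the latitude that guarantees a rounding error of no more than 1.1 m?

One degree of latitude covers 111000 m.
Rounding to N decimal places gives at most 0.5 × 10⁻ᴺ degrees of error, i.e. 0.5 × 10⁻ᴺ × 111000 m.
Setting 55500 × 10⁻ᴺ ≤ 1.1 gives 10ᴺ ≥ 5.045e+04, i.e. N ≥ 4.70.
N = 4 would give 5.55 m (too coarse); N = 5 gives 0.555 m ≤ 1.1 m.

5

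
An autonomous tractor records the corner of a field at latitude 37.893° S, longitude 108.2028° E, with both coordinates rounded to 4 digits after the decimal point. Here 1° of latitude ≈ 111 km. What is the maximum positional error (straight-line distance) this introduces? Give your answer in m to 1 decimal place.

Rounding to 4 decimal places leaves each coordinate within ±5e-05° of the true value.
North–south component: 5e-05° × 111000 = 5.55 m.
Longitude error → 5e-05 × 111000 × cos 37.893° = 5e-05 × 111000 × 0.7892 ≈ 4.37983 m.
Worst case both components are at the extreme and orthogonal: √(5.55² + 4.37983²) ≈ 7.07004 m.

7.1 m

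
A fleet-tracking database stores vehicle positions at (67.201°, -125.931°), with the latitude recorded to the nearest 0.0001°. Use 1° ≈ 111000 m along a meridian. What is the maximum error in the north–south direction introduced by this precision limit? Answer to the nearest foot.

18 feet

Rounding to 4 decimal places leaves the latitude within ±5e-05° of the true value.
So the N–S error is at most 5e-05 × 111000 = 5.55 m.
In feet: 5.55 m ÷ 0.3048 ≈ 18.209 ft.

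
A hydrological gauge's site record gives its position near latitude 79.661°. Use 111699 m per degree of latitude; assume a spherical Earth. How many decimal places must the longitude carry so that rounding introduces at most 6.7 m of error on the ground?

4

At 79.661° one degree of longitude covers 111699 × cos 79.661° ≈ 111699 × 0.1795 ≈ 20046.8 m.
N decimal places → at most half a unit in the last place, 0.5 × 10⁻ᴺ° = 20046.8/2 × 10⁻ᴺ m.
Need 0.5 × 20046.8 × 10⁻ᴺ ≤ 6.7 → 10⁻ᴺ ≤ 6.684e-04, so N ≥ 3.17.
At 3 places the error can reach 10 m, but 4 places keeps it to 1 m.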